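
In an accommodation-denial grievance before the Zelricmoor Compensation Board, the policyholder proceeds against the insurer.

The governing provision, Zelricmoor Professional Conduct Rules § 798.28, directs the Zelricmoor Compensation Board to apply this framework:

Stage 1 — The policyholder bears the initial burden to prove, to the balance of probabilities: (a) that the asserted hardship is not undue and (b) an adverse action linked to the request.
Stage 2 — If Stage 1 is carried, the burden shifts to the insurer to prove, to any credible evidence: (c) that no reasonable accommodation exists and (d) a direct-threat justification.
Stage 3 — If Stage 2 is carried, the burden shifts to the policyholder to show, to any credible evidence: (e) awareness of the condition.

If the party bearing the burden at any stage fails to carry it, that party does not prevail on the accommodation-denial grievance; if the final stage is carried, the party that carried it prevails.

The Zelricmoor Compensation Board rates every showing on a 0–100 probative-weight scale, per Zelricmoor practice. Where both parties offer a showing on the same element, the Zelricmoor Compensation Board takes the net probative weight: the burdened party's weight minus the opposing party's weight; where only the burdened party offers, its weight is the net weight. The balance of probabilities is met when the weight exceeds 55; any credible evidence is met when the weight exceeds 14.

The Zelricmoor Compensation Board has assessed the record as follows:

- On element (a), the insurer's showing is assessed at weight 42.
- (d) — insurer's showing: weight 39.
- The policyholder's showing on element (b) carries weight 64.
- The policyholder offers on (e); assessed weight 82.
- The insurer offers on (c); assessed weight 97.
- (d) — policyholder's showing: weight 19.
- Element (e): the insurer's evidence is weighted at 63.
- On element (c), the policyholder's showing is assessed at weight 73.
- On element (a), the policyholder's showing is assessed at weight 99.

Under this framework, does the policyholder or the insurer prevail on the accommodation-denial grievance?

Stage 1 (policyholder, the balance of probabilities, weight exceeds 55): (a) net 99−42=57 > 55 — meets; (b) 64 > 55 — meets.
  The policyholder carries Stage 1; the insurer now bears the burden.
Stage 2 (insurer, any credible evidence, weight exceeds 14): (c) net 97−73=24 > 14 — meets; (d) net 39−19=20 > 14 — meets.
  Stage 2 is satisfied; the onus moves to the policyholder.
Stage 3 (policyholder, any credible evidence, weight exceeds 14): (e) net 82−63=19 > 14 — meets.
  All elements met at the final stage.
All stages carried — the policyholder prevails.

policyholder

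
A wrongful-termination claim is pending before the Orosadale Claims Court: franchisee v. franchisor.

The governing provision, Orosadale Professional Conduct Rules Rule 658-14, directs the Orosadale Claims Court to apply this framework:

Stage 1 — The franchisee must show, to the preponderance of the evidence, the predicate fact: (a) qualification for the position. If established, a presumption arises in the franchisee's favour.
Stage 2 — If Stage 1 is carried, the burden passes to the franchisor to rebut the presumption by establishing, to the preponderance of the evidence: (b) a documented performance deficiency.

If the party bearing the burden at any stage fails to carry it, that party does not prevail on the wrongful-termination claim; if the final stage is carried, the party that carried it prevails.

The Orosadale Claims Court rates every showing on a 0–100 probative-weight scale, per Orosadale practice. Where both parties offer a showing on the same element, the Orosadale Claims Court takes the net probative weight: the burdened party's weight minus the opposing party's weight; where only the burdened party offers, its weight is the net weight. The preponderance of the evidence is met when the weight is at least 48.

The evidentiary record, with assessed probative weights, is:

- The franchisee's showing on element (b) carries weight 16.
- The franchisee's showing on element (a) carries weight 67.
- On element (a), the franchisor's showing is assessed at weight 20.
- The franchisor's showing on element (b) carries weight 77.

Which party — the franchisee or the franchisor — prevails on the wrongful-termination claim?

franchisor

At Stage 1 the franchisee must meet the preponderance of the evidence (weight is at least 48): on (a) the weight is 67 less the opposing 20 gives net 47, < 48, so (a) does not meet the standard.
  Not every element is met, so the franchisee fails to carry Stage 1.
The analysis ends at Stage 1; the franchisor prevails.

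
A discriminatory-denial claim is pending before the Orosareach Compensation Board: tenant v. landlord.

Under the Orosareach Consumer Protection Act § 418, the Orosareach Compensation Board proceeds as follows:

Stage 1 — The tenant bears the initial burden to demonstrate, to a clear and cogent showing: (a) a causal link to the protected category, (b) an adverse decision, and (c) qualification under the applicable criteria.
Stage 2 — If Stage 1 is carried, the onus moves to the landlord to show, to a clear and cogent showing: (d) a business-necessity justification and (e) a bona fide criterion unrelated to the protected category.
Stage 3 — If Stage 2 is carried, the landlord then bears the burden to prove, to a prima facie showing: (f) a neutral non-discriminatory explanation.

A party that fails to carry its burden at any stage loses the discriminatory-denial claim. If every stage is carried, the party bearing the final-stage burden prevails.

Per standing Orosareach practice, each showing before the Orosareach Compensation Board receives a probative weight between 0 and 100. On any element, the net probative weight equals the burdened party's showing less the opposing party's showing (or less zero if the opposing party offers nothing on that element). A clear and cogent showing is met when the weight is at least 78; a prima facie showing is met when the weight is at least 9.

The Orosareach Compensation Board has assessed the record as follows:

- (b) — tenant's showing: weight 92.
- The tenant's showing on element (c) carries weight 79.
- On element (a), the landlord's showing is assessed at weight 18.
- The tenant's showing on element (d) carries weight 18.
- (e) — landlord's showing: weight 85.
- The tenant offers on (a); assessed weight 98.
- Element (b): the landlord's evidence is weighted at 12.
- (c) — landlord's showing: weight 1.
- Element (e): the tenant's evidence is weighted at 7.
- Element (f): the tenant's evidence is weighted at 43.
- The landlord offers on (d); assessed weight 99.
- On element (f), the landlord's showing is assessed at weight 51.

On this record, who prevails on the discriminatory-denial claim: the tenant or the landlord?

tenant

At Stage 1 the tenant must meet a clear and cogent showing (weight is at least 78): on (a) the weight is 98 less the opposing 18 gives net 80, ≥ 78, so (a) meets the standard; on (b) the weight is 92 less the opposing 12 gives net 80, which does reach 78, so (b) meets the standard; on (c) the weight is 79 less the opposing 1 gives net 78, which does reach 78, so (c) meets the standard.
  Stage 1 carried; the burden shifts to the landlord.
At Stage 2 the landlord must meet a clear and cogent showing (weight is at least 78): on (d) the weight is 99 less the opposing 18 gives net 81, which does reach 78, so (d) meets the standard; on (e) the weight is 85 less the opposing 7 gives net 78, which does reach 78, so (e) meets the standard.
  Stage 2 is satisfied; the landlord continues to bear the burden.
At Stage 3 the landlord must meet a prima facie showing (weight is at least 9): on (f) the weight is 51 less the opposing 43 gives net 8, which does not reach 9, so (f) does not meet the standard.
  Not every element is met, so the landlord fails to carry Stage 3.
The analysis ends at Stage 3; the tenant prevails.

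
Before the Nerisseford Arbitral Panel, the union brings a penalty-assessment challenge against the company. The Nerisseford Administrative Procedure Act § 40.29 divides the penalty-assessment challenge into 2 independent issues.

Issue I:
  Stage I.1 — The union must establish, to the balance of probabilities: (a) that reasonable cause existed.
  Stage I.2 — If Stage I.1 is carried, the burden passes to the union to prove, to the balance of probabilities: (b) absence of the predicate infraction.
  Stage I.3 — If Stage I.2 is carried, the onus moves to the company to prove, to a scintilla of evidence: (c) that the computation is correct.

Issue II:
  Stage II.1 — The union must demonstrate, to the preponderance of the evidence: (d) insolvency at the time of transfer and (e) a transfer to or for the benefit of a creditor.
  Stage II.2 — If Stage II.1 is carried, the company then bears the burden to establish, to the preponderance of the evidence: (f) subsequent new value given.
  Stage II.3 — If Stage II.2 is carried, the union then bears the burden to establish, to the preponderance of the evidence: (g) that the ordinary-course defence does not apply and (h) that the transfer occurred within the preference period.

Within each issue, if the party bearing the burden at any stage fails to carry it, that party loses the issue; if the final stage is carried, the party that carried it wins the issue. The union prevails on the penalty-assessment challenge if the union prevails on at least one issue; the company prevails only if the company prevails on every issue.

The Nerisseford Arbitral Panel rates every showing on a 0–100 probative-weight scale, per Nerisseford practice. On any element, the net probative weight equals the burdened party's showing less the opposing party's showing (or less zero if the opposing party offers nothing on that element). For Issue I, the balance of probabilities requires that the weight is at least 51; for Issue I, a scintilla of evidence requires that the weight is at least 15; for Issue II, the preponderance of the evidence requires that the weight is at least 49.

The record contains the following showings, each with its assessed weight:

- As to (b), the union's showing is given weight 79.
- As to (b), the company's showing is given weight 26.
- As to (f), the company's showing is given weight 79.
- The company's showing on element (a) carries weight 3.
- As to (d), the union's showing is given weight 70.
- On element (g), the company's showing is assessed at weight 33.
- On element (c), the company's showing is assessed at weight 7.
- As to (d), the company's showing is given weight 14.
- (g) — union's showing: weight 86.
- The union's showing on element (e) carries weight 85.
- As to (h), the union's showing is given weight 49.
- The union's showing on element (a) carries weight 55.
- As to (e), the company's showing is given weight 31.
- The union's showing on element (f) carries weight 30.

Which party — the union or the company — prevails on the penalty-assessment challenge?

union

— Issue I —
Stage I.1 (union, the balance of probabilities, weight is at least 51): (a) net 55−3=52 ≥ 51 — meets.
  All elements met. The union retains the burden for Stage I.2.
Stage I.2 (union, the balance of probabilities, weight is at least 51): (b) net 79−26=53 ≥ 51 — meets.
  Stage I.2 carried; the burden shifts to the company.
Stage I.3 (company, a scintilla of evidence, weight is at least 15): (c) 7 < 15 — fails.
  The company does not carry Stage I.3.
The union prevails on this issue.
— Issue II —
At Stage II.1 the union must meet the preponderance of the evidence (weight is at least 49): on (d) the weight is 70 less the opposing 14 gives net 56, which does reach 49, so (d) meets the standard; on (e) the weight is 85 less the opposing 31 gives net 54, which does reach 49, so (e) meets the standard.
  Stage II.1 is satisfied; the onus moves to the company.
At Stage II.2 the company must meet the preponderance of the evidence (weight is at least 49): on (f) the weight is 79 less the opposing 30 gives net 49, which does reach 49, so (f) meets the standard.
  All elements met. The burden passes to the union.
At Stage II.3 the union must meet the preponderance of the evidence (weight is at least 49): on (g) the weight is 86 less the opposing 33 gives net 53, ≥ 49, so (g) meets the standard; on (h) the weight is 49, ≥ 49, so (h) meets the standard.
  All elements met at the final stage.
Every stage carried; the union prevails on this issue.
Per-issue: Issue I → union; Issue II → union. The union must prevail on at least one issue; overall, the union prevails.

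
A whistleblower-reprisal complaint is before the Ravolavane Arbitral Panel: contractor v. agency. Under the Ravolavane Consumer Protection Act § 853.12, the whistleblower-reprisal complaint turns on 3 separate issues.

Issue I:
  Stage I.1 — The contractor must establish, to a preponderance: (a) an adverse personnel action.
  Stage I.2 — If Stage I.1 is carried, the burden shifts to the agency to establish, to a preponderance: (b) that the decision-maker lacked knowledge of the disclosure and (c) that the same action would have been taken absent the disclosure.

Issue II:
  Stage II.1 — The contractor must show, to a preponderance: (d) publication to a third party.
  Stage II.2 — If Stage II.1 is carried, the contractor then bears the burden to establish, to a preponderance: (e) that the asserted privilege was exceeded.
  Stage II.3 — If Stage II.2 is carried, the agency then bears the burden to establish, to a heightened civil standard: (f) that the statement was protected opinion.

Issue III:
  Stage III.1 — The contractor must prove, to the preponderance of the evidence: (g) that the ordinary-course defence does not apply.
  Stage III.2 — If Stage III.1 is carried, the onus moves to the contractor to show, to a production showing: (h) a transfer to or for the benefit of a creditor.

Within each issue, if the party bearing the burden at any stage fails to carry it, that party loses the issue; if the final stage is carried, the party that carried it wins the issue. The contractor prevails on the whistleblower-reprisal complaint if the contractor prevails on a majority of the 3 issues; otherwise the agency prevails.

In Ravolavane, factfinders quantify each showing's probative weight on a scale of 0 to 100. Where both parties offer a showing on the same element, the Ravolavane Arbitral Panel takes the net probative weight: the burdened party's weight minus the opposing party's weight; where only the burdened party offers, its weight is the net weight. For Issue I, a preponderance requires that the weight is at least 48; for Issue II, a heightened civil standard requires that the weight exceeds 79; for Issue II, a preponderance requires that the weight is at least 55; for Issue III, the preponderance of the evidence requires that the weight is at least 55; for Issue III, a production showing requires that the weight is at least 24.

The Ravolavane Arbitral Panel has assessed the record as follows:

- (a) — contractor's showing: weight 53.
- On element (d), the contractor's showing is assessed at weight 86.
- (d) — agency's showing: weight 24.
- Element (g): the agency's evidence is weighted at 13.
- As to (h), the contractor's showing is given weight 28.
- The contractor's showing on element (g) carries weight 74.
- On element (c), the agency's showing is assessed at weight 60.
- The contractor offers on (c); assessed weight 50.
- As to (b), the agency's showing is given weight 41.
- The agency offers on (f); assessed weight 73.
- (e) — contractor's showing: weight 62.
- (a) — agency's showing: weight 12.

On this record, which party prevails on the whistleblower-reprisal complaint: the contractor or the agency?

— Issue I —
Stage I.1 (contractor, a preponderance, weight is at least 48): (a) net 53−12=41 < 48 — fails.
  Stage I.1 not carried; the contractor fails its burden.
The analysis ends at Stage I.1; the agency prevails on this issue.
— Issue II —
Stage II.1 — burden on contractor; standard: a preponderance (weight is at least 55).
    (d): 86 − 24 = 62 ≥ 55 [met]
  Stage II.1 carried; the burden remains with the contractor.
Stage II.2 — burden on contractor; standard: a preponderance (weight is at least 55).
    (e): 62 ≥ 55 [met]
  Stage II.2 is satisfied; the onus moves to the agency.
Stage II.3 — burden on agency; standard: a heightened civil standard (weight exceeds 79).
    (f): 73 ≤ 79 [not met]
  Stage II.3 not carried; the agency fails its burden.
So the contractor prevails on this issue.
— Issue III —
Stage III.1 — burden on contractor; standard: the preponderance of the evidence (weight is at least 55).
    (g): 74 − 13 = 61 ≥ 55 [met]
  All elements met. The contractor retains the burden for Stage III.2.
Stage III.2 — burden on contractor; standard: a production showing (weight is at least 24).
    (h): 28 ≥ 24 [met]
  The contractor carries the last stage.
Every stage carried; the contractor prevails on this issue.
Per-issue: Issue I → agency; Issue II → contractor; Issue III → contractor. The contractor must prevail on a majority of issues; overall, the contractor prevails.

contractor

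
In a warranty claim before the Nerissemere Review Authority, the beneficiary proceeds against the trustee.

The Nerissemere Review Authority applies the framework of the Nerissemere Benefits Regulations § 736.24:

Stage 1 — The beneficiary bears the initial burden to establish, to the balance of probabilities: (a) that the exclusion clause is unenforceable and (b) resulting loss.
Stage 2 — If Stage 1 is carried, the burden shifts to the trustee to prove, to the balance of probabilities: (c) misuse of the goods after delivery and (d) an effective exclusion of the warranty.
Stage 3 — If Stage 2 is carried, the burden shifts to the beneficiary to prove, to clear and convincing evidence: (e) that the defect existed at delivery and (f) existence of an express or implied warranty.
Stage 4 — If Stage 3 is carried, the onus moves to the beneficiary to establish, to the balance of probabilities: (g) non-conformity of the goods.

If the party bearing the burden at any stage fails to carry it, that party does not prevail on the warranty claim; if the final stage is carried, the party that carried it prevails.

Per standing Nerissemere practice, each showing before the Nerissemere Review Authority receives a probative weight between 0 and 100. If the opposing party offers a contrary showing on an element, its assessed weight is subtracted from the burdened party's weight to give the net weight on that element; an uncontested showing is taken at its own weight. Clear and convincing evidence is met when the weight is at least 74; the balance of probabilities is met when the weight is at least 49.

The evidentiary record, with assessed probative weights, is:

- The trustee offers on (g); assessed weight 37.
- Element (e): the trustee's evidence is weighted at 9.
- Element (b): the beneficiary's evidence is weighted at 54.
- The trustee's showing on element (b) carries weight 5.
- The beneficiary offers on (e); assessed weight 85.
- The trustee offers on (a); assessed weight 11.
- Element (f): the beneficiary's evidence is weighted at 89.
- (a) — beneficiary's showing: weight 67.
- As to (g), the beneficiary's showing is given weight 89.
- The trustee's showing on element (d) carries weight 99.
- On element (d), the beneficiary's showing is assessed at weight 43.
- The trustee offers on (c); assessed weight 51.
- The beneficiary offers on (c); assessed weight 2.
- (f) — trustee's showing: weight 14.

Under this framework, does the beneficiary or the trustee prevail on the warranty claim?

beneficiary

At Stage 1 the beneficiary must meet the balance of probabilities (weight is at least 49): on (a) the weight is 67 less the opposing 11 gives net 56, ≥ 49, so (a) meets the standard; on (b) the weight is 54 less the opposing 5 gives net 49, ≥ 49, so (b) meets the standard.
  Stage 1 is satisfied; the onus moves to the trustee.
At Stage 2 the trustee must meet the balance of probabilities (weight is at least 49): on (c) the weight is 51 less the opposing 2 gives net 49, ≥ 49, so (c) meets the standard; on (d) the weight is 99 less the opposing 43 gives net 56, ≥ 49, so (d) meets the standard.
  Stage 2 is satisfied; the onus moves to the beneficiary.
At Stage 3 the beneficiary must meet clear and convincing evidence (weight is at least 74): on (e) the weight is 85 less the opposing 9 gives net 76, ≥ 74, so (e) meets the standard; on (f) the weight is 89 less the opposing 14 gives net 75, ≥ 74, so (f) meets the standard.
  Stage 3 is satisfied; the beneficiary continues to bear the burden.
At Stage 4 the beneficiary must meet the balance of probabilities (weight is at least 49): on (g) the weight is 89 less the opposing 37 gives net 52, which does reach 49, so (g) meets the standard.
  The beneficiary carries the last stage.
With every stage satisfied, the beneficiary prevails.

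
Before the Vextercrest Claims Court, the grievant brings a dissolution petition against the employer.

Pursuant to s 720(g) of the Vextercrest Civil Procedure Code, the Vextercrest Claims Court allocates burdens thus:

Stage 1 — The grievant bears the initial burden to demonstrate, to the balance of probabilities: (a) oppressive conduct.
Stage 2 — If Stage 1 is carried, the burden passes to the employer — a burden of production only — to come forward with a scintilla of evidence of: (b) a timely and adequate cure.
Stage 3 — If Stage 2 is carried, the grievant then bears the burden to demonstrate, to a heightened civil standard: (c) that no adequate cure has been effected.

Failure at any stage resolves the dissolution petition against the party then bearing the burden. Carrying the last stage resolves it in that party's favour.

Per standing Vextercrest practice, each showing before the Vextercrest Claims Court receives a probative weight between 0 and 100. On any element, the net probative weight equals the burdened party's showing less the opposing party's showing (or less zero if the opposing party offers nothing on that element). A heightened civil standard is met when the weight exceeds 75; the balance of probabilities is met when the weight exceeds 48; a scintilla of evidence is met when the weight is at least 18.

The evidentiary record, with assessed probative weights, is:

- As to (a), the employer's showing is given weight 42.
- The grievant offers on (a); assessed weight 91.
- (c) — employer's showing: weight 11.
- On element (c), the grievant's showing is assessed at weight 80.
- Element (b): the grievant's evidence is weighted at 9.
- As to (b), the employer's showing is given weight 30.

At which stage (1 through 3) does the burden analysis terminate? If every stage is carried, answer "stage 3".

At Stage 1 the grievant must meet the balance of probabilities (weight exceeds 48): on (a) the weight is 91 less the opposing 42 gives net 49, which does exceed 48, so (a) meets the standard.
  The grievant carries Stage 1; the employer now bears the burden.
At Stage 2 the employer must meet a scintilla of evidence (weight is at least 18): on (b) the weight is 30 less the opposing 9 gives net 21, which does reach 18, so (b) meets the standard.
  Stage 2 is satisfied; the onus moves to the grievant.
At Stage 3 the grievant must meet a heightened civil standard (weight exceeds 75): on (c) the weight is 80 less the opposing 11 gives net 69, which does not exceed 75, so (c) does not meet the standard.
  The grievant does not carry Stage 3.
The analysis ends at Stage 3; the employer prevails.

stage 3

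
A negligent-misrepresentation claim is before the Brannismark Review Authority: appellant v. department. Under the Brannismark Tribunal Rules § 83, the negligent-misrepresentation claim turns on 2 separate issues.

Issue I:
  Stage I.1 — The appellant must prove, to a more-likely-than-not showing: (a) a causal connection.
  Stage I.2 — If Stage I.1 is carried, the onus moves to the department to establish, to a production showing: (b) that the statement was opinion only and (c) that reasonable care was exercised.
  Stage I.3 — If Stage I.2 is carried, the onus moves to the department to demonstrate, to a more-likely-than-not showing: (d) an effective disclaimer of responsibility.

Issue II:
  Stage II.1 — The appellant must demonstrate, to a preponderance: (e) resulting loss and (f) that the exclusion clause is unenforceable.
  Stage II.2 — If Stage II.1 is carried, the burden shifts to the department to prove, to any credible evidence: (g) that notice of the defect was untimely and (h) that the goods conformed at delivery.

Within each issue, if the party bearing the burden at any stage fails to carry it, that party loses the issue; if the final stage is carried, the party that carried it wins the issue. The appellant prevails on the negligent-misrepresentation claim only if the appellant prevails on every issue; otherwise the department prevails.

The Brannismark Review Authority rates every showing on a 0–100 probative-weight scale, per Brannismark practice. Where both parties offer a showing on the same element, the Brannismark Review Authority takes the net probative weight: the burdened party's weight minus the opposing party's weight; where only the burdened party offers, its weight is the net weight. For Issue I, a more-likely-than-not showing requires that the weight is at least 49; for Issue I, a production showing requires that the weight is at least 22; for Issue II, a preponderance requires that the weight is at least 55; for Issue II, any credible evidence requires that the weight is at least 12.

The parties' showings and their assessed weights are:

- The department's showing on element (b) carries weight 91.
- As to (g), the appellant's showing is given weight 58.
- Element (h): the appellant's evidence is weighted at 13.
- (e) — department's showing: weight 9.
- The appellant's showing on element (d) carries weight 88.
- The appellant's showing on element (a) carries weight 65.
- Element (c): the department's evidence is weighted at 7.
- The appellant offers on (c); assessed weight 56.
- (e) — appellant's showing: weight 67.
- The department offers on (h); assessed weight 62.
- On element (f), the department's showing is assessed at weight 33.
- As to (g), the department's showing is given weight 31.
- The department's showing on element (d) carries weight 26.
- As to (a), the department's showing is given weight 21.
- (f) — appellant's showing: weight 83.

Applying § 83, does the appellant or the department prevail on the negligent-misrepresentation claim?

— Issue I —
Stage I.1 (appellant, a more-likely-than-not showing, weight is at least 49): (a) net 65−21=44 < 49 — fails.
  Stage I.1 not carried; the appellant fails its burden.
The analysis ends at Stage I.1; the department prevails on this issue.
— Issue II —
At Stage II.1 the appellant must meet a preponderance (weight is at least 55): on (e) the weight is 67 less the opposing 9 gives net 58, which does reach 55, so (e) meets the standard; on (f) the weight is 83 less the opposing 33 gives net 50, which does not reach 55, so (f) does not meet the standard.
  The appellant does not carry Stage II.1.
The analysis ends at Stage II.1; the department prevails on this issue.
Per-issue: Issue I → department; Issue II → department. The appellant must prevail on every issue; overall, the department prevails.

department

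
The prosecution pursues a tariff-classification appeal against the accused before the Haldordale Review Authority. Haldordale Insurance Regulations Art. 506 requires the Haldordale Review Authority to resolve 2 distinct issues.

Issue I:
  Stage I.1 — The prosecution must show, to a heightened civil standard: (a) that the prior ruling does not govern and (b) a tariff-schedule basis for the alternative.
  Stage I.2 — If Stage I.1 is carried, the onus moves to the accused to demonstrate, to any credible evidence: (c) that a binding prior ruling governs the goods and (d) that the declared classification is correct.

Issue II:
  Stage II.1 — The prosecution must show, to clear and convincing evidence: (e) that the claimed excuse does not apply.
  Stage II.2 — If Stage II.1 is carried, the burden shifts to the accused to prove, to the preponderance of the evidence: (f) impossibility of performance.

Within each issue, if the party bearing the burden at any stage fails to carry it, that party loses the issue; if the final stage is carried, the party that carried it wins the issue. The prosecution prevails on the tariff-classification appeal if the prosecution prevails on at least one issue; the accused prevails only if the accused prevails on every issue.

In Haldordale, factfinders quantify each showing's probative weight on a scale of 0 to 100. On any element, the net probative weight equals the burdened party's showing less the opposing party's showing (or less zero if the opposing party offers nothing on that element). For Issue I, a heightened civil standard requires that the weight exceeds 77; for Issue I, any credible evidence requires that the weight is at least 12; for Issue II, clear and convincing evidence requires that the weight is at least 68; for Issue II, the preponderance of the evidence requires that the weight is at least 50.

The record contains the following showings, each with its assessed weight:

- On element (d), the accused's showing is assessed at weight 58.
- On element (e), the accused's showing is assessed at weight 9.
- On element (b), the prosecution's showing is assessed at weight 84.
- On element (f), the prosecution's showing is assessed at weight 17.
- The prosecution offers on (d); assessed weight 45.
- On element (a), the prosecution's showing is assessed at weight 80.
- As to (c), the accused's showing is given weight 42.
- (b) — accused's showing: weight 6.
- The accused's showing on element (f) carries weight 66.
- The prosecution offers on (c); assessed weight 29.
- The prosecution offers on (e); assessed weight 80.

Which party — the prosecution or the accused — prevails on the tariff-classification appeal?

prosecution

— Issue I —
Stage I.1 — burden on prosecution; standard: a heightened civil standard (weight exceeds 77).
    (a): 80 > 77 [met]
    (b): 84 − 6 = 78 > 77 [met]
  Stage I.1 is satisfied; the onus moves to the accused.
Stage I.2 — burden on accused; standard: any credible evidence (weight is at least 12).
    (c): 42 − 29 = 13 ≥ 12 [met]
    (d): 58 − 45 = 13 ≥ 12 [met]
  The accused carries the last stage.
Every stage carried; the accused prevails on this issue.
— Issue II —
Stage II.1 (prosecution, clear and convincing evidence, weight is at least 68): (e) net 80−9=71 ≥ 68 — meets.
  Stage II.1 carried; the burden shifts to the accused.
Stage II.2 (accused, the preponderance of the evidence, weight is at least 50): (f) net 66−17=49 < 50 — fails.
  Not every element is met, so the accused fails to carry Stage II.2.
So the prosecution prevails on this issue.
Per-issue: Issue I → accused; Issue II → prosecution. The prosecution must prevail on at least one issue; overall, the prosecution prevails.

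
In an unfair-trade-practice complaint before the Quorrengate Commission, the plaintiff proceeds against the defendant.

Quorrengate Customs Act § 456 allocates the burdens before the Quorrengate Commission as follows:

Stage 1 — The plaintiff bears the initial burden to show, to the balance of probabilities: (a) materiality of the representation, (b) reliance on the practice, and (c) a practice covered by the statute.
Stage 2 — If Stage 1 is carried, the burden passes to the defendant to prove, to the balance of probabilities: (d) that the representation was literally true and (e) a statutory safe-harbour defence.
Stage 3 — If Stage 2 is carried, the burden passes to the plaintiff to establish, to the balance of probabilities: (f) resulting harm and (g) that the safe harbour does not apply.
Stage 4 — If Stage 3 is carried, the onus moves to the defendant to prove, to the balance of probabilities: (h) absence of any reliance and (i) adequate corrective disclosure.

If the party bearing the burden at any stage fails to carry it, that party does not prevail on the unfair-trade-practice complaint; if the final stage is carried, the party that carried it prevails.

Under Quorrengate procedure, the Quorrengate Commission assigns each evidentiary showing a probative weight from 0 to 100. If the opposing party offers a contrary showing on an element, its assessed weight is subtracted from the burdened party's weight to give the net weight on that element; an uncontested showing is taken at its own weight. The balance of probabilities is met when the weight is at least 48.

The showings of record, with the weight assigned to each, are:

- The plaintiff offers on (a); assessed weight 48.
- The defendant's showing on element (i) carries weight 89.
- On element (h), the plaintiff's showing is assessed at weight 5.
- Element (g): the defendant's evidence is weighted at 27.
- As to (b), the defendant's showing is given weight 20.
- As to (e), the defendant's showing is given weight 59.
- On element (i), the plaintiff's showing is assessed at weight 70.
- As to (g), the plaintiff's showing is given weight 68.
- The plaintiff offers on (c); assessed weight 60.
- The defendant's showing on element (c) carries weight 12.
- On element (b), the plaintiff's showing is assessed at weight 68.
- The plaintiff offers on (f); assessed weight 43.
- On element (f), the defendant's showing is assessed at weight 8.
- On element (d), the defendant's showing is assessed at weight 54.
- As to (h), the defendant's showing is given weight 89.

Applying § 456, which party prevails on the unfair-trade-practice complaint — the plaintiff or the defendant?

defendant

At Stage 1 the plaintiff must meet the balance of probabilities (weight is at least 48): on (a) the weight is 48, ≥ 48, so (a) meets the standard; on (b) the weight is 68 less the opposing 20 gives net 48, which does reach 48, so (b) meets the standard; on (c) the weight is 60 less the opposing 12 gives net 48, ≥ 48, so (c) meets the standard.
  All elements met. The burden passes to the defendant.
At Stage 2 the defendant must meet the balance of probabilities (weight is at least 48): on (d) the weight is 54, which does reach 48, so (d) meets the standard; on (e) the weight is 59, which does reach 48, so (e) meets the standard.
  All elements met. The burden passes to the plaintiff.
At Stage 3 the plaintiff must meet the balance of probabilities (weight is at least 48): on (f) the weight is 43 less the opposing 8 gives net 35, < 48, so (f) does not meet the standard; on (g) the weight is 68 less the opposing 27 gives net 41, < 48, so (g) does not meet the standard.
  Stage 3 not carried; the plaintiff fails its burden.
The analysis ends at Stage 3; the defendant prevails.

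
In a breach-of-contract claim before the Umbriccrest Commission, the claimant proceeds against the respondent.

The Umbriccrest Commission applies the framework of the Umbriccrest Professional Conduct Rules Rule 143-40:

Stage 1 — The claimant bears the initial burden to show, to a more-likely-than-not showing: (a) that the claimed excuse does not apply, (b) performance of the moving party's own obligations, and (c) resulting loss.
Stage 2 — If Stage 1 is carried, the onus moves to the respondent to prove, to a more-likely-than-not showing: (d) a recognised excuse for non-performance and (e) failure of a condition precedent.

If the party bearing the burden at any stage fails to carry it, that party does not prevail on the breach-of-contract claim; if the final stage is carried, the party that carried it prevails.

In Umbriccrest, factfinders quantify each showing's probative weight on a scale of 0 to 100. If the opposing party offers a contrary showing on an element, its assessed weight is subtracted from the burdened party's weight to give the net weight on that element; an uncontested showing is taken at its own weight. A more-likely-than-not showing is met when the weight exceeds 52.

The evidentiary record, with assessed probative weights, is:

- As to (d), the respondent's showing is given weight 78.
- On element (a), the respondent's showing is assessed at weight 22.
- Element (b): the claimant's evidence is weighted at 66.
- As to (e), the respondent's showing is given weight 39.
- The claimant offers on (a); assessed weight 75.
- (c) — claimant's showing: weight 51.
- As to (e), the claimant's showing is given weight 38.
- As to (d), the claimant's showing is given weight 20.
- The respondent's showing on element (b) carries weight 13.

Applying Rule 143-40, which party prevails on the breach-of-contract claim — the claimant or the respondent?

respondent

Stage 1 — burden on claimant; standard: a more-likely-than-not showing (weight exceeds 52).
    (a): 75 − 22 = 53 > 52 [met]
    (b): 66 − 13 = 53 > 52 [met]
    (c): 51 ≤ 52 [not met]
  Stage 1 not carried; the claimant fails its burden.
So the respondent prevails.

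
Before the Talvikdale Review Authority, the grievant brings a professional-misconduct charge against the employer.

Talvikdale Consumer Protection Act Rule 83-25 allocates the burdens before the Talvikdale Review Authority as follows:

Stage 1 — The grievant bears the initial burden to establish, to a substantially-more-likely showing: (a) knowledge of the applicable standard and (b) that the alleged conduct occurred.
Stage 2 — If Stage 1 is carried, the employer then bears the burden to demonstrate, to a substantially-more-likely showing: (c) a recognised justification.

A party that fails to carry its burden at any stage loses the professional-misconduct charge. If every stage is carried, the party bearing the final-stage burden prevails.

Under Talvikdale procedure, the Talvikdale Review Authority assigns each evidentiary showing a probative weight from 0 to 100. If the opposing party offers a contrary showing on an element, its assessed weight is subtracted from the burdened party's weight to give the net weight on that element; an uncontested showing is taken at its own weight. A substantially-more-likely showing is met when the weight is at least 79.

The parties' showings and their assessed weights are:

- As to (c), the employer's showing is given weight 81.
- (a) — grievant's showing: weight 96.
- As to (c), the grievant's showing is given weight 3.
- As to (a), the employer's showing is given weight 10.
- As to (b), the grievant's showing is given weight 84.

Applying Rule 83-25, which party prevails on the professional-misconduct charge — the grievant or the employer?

Stage 1 (grievant, a substantially-more-likely showing, weight is at least 79): (a) net 96−10=86 ≥ 79 — meets; (b) 84 ≥ 79 — meets.
  Stage 1 is satisfied; the onus moves to the employer.
Stage 2 (employer, a substantially-more-likely showing, weight is at least 79): (c) net 81−3=78 < 79 — fails.
  Not every element is met, so the employer fails to carry Stage 2.
So the grievant prevails.

grievant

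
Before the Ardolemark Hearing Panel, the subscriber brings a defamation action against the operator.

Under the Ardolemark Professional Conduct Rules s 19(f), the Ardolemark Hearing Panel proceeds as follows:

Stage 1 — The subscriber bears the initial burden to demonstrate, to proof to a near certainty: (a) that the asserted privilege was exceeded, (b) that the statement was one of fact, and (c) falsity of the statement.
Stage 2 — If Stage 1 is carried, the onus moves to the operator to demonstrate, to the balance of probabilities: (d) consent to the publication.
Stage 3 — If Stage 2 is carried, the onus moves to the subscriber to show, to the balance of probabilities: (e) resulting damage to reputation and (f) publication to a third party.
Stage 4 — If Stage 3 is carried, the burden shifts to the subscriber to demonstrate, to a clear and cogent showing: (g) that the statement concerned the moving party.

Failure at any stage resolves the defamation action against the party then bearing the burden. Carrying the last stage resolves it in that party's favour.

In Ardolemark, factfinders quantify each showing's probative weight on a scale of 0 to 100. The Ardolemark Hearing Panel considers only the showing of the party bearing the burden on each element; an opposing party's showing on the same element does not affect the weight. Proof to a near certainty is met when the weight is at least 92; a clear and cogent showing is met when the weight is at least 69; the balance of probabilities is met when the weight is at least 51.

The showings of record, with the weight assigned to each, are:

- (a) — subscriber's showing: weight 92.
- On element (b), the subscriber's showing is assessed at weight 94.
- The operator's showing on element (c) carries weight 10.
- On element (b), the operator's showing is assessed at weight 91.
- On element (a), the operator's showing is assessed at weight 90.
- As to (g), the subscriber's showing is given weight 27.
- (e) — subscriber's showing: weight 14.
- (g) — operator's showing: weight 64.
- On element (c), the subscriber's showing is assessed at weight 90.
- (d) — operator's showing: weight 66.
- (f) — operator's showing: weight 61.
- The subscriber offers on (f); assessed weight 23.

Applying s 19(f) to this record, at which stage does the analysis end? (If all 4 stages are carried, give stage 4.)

stage 1

Stage 1 — burden on subscriber; standard: proof to a near certainty (weight is at least 92).
    (a): 92 (operator's 90 disregarded) ≥ 92 [met]
    (b): 94 (operator's 91 disregarded) ≥ 92 [met]
    (c): 90 (operator's 10 disregarded) < 92 [not met]
  The subscriber does not carry Stage 1.
The analysis ends at Stage 1; the operator prevails.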